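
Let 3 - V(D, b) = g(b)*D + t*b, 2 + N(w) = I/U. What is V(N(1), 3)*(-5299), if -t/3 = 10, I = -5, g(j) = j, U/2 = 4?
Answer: -4276293/8 ≈ -5.3454e+5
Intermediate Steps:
U = 8 (U = 2*4 = 8)
N(w) = -21/8 (N(w) = -2 - 5/8 = -21/8)
t = -30 (t = -3*10 = -30)
V(D, b) = 3 + 30*b - D*b (V(D, b) = 3 - (b*D - 30*b) = 3 - (D*b - 30*b) = 3 - (-30*b + D*b) = 3 + (30*b - D*b) = 3 + 30*b - D*b)
V(N(1), 3)*(-5299) = (3 + 30*3 - 1*(-21/8)*3)*(-5299) = (3 + 90 + 63/8)*(-5299) = (807/8)*(-5299) = -4276293/8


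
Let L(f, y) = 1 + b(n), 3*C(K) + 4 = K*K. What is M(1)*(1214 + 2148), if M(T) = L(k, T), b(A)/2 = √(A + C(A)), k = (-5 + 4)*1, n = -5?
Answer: 3362 + 6724*√2 ≈ 12871.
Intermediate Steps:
C(K) = -4/3 + K²/3 (C(K) = -4/3 + (K*K)/3 = -4/3 + K²/3)
k = -1 (k = -1*1 = -1)
b(A) = 2*√(-4/3 + A + A²/3) (b(A) = 2*√(A + (-4/3 + A²/3)) = 2*√(-4/3 + A + A²/3))
L(f, y) = 1 + 2*√2 (L(f, y) = 1 + 2*√(-12 + 3*(-5)² + 9*(-5))/3 = 1 + 2*√(-12 + 3*25 - 45)/3 = 1 + 2*√(-12 + 75 - 45)/3 = 1 + 2*√18/3 = 1 + 2*(3*√2)/3 = 1 + 2*√2)
M(T) = 1 + 2*√2
M(1)*(1214 + 2148) = (1 + 2*√2)*(1214 + 2148) = (1 + 2*√2)*3362 = 3362 + 6724*√2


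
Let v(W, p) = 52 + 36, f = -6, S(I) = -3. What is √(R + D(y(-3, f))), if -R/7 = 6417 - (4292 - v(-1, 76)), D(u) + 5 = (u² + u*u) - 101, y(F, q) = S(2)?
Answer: 3*I*√1731 ≈ 124.82*I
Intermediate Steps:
y(F, q) = -3
v(W, p) = 88
D(u) = -106 + 2*u² (D(u) = -5 + ((u² + u*u) - 101) = -5 + ((u² + u²) - 101) = -5 + (2*u² - 101) = -5 + (-101 + 2*u²) = -106 + 2*u²)
R = -15491 (R = -7*(6417 - (4292 - 1*88)) = -7*(6417 - (4292 - 88)) = -7*(6417 - 1*4204) = -7*(6417 - 4204) = -7*2213 = -15491)
√(R + D(y(-3, f))) = √(-15491 + (-106 + 2*(-3)²)) = √(-15491 + (-106 + 2*9)) = √(-15491 + (-106 + 18)) = √(-15491 - 88) = √(-15579) = 3*I*√1731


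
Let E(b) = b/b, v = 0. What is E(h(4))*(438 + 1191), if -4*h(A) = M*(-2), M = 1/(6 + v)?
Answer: 1629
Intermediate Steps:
M = ⅙ (M = 1/(6 + 0) = 1/6 = ⅙ ≈ 0.16667)
h(A) = 1/12 (h(A) = -(-2)/24 = -¼*(-⅓) = 1/12)
E(b) = 1
E(h(4))*(438 + 1191) = 1*(438 + 1191) = 1*1629 = 1629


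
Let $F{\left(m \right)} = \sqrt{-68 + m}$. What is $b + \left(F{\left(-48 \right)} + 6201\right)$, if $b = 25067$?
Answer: $31268 + 2 i \sqrt{29} \approx 31268.0 + 10.77 i$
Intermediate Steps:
$b + \left(F{\left(-48 \right)} + 6201\right) = 25067 + \left(\sqrt{-68 - 48} + 6201\right) = 25067 + \left(\sqrt{-116} + 6201\right) = 25067 + \left(2 i \sqrt{29} + 6201\right) = 25067 + \left(6201 + 2 i \sqrt{29}\right) = 31268 + 2 i \sqrt{29}$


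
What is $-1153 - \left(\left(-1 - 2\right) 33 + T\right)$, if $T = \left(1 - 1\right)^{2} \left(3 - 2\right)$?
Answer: $-1054$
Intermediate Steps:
$T = 0$ ($T = 0^{2} \cdot 1 = 0 \cdot 1 = 0$)
$-1153 - \left(\left(-1 - 2\right) 33 + T\right) = -1153 - \left(\left(-1 - 2\right) 33 + 0\right) = -1153 - \left(\left(-3\right) 33 + 0\right) = -1153 - \left(-99 + 0\right) = -1153 - -99 = -1153 + 99 = -1054$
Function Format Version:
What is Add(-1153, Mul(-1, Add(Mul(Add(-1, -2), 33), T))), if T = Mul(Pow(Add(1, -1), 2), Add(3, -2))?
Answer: -1054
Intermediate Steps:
T = 0 (T = Mul(Pow(0, 2), 1) = Mul(0, 1) = 0)
Add(-1153, Mul(-1, Add(Mul(Add(-1, -2), 33), T))) = Add(-1153, Mul(-1, Add(Mul(Add(-1, -2), 33), 0))) = Add(-1153, Mul(-1, Add(Mul(-3, 33), 0))) = Add(-1153, Mul(-1, Add(-99, 0))) = Add(-1153, Mul(-1, -99)) = Add(-1153, 99) = -1054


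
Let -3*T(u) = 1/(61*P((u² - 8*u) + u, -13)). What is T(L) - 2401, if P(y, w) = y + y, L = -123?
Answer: -14051468341/5852340 ≈ -2401.0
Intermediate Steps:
P(y, w) = 2*y
T(u) = -1/(183*(-14*u + 2*u²)) (T(u) = -1/(3*61*(2*((u² - 8*u) + u))) = -1/(183*(2*(u² - 7*u))) = -1/(183*(-14*u + 2*u²)))
T(L) - 2401 = -1/366/(-123*(-7 - 123)) - 2401 = -1/366*(-1/123)/(-130) - 2401 = -1/366*(-1/123)*(-1/130) - 2401 = -1/5852340 - 2401 = -14051468341/5852340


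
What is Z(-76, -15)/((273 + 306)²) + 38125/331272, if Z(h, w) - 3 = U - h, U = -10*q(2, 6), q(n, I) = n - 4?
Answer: 1423762117/12339550728 ≈ 0.11538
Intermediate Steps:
q(n, I) = -4 + n
U = 20 (U = -10*(-4 + 2) = -10*(-2) = 20)
Z(h, w) = 23 - h (Z(h, w) = 3 + (20 - h) = 23 - h)
Z(-76, -15)/((273 + 306)²) + 38125/331272 = (23 - 1*(-76))/((273 + 306)²) + 38125/331272 = (23 + 76)/(579²) + 38125*(1/331272) = 99/335241 + 38125/331272 = 99*(1/335241) + 38125/331272 = 11/37249 + 38125/331272 = 1423762117/12339550728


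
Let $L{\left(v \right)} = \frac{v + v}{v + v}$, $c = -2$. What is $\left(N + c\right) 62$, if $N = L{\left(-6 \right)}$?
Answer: $-62$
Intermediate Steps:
$L{\left(v \right)} = 1$ ($L{\left(v \right)} = \frac{2 v}{2 v} = 2 v \frac{1}{2 v} = 1$)
$N = 1$
$\left(N + c\right) 62 = \left(1 - 2\right) 62 = \left(-1\right) 62 = -62$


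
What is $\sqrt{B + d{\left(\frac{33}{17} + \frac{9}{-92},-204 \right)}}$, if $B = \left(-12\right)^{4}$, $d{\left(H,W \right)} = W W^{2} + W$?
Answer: $2 i \sqrt{2117283} \approx 2910.2 i$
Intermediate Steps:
$d{\left(H,W \right)} = W + W^{3}$ ($d{\left(H,W \right)} = W^{3} + W = W + W^{3}$)
$B = 20736$
$\sqrt{B + d{\left(\frac{33}{17} + \frac{9}{-92},-204 \right)}} = \sqrt{20736 + \left(-204 + \left(-204\right)^{3}\right)} = \sqrt{20736 - 8489868} = \sqrt{-8469132} = 2 i \sqrt{2117283}$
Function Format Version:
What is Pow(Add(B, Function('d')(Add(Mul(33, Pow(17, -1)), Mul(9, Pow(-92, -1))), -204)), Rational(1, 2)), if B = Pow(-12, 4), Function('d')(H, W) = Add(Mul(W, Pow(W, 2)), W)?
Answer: Mul(2, I, Pow(2117283, Rational(1, 2))) ≈ Mul(2910.2, I)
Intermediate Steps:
Function('d')(H, W) = Add(W, Pow(W, 3)) (Function('d')(H, W) = Add(Pow(W, 3), W) = Add(W, Pow(W, 3)))
B = 20736
Pow(Add(B, Function('d')(Add(Mul(33, Pow(17, -1)), Mul(9, Pow(-92, -1))), -204)), Rational(1, 2)) = Pow(Add(20736, Add(-204, Pow(-204, 3))), Rational(1, 2)) = Pow(Add(20736, Add(-204, -8489664)), Rational(1, 2)) = Pow(Add(20736, -8489868), Rational(1, 2)) = Pow(-8469132, Rational(1, 2)) = Mul(2, I, Pow(2117283, Rational(1, 2)))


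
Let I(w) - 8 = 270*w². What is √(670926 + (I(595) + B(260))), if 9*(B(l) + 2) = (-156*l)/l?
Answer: √866318982/3 ≈ 9811.1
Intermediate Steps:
I(w) = 8 + 270*w²
B(l) = -58/3 (B(l) = -2 + ((-156*l)/l)/9 = -2 + (⅑)*(-156) = -2 - 52/3 = -58/3)
√(670926 + (I(595) + B(260))) = √(670926 + ((8 + 270*595²) - 58/3)) = √(670926 + ((8 + 270*354025) - 58/3)) = √(670926 + ((8 + 95586750) - 58/3)) = √(670926 + (95586758 - 58/3)) = √(670926 + 286760216/3) = √(288772994/3) = √866318982/3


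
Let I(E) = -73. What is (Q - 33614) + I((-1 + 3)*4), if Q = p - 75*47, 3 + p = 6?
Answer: -37209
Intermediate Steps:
p = 3 (p = -3 + 6 = 3)
Q = -3522 (Q = 3 - 75*47 = 3 - 3525 = -3522)
(Q - 33614) + I((-1 + 3)*4) = (-3522 - 33614) - 73 = -37136 - 73 = -37209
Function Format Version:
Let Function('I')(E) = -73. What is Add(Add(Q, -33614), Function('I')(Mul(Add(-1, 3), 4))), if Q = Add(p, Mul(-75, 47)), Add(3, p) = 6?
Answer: -37209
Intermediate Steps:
p = 3 (p = Add(-3, 6) = 3)
Q = -3522 (Q = Add(3, Mul(-75, 47)) = Add(3, -3525) = -3522)
Add(Add(Q, -33614), Function('I')(Mul(Add(-1, 3), 4))) = Add(Add(-3522, -33614), -73) = Add(-37136, -73) = -37209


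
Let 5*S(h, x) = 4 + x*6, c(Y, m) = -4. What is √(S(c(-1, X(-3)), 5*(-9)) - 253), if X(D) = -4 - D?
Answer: I*√7655/5 ≈ 17.499*I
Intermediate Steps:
S(h, x) = ⅘ + 6*x/5 (S(h, x) = (4 + x*6)/5 = (4 + 6*x)/5 = ⅘ + 6*x/5)
√(S(c(-1, X(-3)), 5*(-9)) - 253) = √((⅘ + 6*(5*(-9))/5) - 253) = √((⅘ + (6/5)*(-45)) - 253) = √((⅘ - 54) - 253) = √(-266/5 - 253) = √(-1531/5) = I*√7655/5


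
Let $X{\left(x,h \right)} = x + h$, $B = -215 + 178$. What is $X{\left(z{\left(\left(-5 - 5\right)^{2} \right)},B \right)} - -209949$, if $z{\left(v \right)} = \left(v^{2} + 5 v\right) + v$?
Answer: $220512$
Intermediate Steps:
$z{\left(v \right)} = v^{2} + 6 v$
$B = -37$
$X{\left(x,h \right)} = h + x$
$X{\left(z{\left(\left(-5 - 5\right)^{2} \right)},B \right)} - -209949 = \left(-37 + \left(-5 - 5\right)^{2} \left(6 + \left(-5 - 5\right)^{2}\right)\right) - -209949 = \left(-37 + \left(-10\right)^{2} \left(6 + \left(-10\right)^{2}\right)\right) + 209949 = \left(-37 + 100 \left(6 + 100\right)\right) + 209949 = \left(-37 + 100 \cdot 106\right) + 209949 = \left(-37 + 10600\right) + 209949 = 10563 + 209949 = 220512$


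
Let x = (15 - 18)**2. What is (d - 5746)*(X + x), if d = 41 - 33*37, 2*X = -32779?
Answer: 113451343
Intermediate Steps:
X = -32779/2 (X = (1/2)*(-32779) = -32779/2 ≈ -16390.)
d = -1180 (d = 41 - 1221 = -1180)
x = 9 (x = (-3)**2 = 9)
(d - 5746)*(X + x) = (-1180 - 5746)*(-32779/2 + 9) = -6926*(-32761/2) = 113451343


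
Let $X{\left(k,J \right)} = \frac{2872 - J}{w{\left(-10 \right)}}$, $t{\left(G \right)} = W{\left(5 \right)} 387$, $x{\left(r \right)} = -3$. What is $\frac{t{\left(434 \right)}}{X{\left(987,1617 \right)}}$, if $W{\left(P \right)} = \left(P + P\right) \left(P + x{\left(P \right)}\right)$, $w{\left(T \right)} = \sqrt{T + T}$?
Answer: $\frac{3096 i \sqrt{5}}{251} \approx 27.581 i$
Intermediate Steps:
$w{\left(T \right)} = \sqrt{2} \sqrt{T}$ ($w{\left(T \right)} = \sqrt{2 T} = \sqrt{2} \sqrt{T}$)
$W{\left(P \right)} = 2 P \left(-3 + P\right)$ ($W{\left(P \right)} = \left(P + P\right) \left(P - 3\right) = 2 P \left(-3 + P\right)$)
$t{\left(G \right)} = 7740$ ($t{\left(G \right)} = 2 \cdot 5 \left(-3 + 5\right) 387 = 2 \cdot 5 \cdot 2 \cdot 387 = 20 \cdot 387 = 7740$)
$X{\left(k,J \right)} = - \frac{i \sqrt{5} \left(2872 - J\right)}{10}$ ($X{\left(k,J \right)} = \frac{2872 - J}{\sqrt{2} \sqrt{-10}} = \frac{2872 - J}{\sqrt{2} i \sqrt{10}} = \frac{2872 - J}{2 i \sqrt{5}} = \left(2872 - J\right) \left(- \frac{i \sqrt{5}}{10}\right) = - \frac{i \sqrt{5} \left(2872 - J\right)}{10}$)
$\frac{t{\left(434 \right)}}{X{\left(987,1617 \right)}} = \frac{7740}{\frac{1}{10} i \sqrt{5} \left(-2872 + 1617\right)} = \frac{7740}{\frac{1}{10} i \sqrt{5} \left(-1255\right)} = \frac{7740}{\left(- \frac{251}{2}\right) i \sqrt{5}} = 7740 \frac{2 i \sqrt{5}}{1255} = \frac{3096 i \sqrt{5}}{251}$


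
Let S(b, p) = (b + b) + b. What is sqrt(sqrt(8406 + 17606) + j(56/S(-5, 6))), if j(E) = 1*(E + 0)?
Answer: sqrt(-840 + 450*sqrt(6503))/15 ≈ 12.552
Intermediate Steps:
S(b, p) = 3*b (S(b, p) = 2*b + b = 3*b)
j(E) = E (j(E) = 1*E = E)
sqrt(sqrt(8406 + 17606) + j(56/S(-5, 6))) = sqrt(sqrt(8406 + 17606) + 56/((3*(-5)))) = sqrt(sqrt(26012) + 56/(-15)) = sqrt(2*sqrt(6503) + 56*(-1/15)) = sqrt(2*sqrt(6503) - 56/15) = sqrt(-56/15 + 2*sqrt(6503))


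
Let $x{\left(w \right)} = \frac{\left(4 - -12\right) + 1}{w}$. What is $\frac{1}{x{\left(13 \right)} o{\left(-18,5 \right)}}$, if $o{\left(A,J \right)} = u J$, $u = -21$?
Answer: $- \frac{13}{1785} \approx -0.0072829$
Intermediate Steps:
$o{\left(A,J \right)} = - 21 J$
$x{\left(w \right)} = \frac{17}{w}$ ($x{\left(w \right)} = \frac{\left(4 + 12\right) + 1}{w} = \frac{16 + 1}{w} = \frac{17}{w}$)
$\frac{1}{x{\left(13 \right)} o{\left(-18,5 \right)}} = \frac{1}{\frac{17}{13} \left(\left(-21\right) 5\right)} = \frac{1}{17 \cdot \frac{1}{13} \left(-105\right)} = \frac{1}{\frac{17}{13} \left(-105\right)} = \frac{1}{- \frac{1785}{13}} = - \frac{13}{1785}$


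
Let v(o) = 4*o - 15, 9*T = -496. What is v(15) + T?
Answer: -91/9 ≈ -10.111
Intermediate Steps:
T = -496/9 (T = (1/9)*(-496) = -496/9 ≈ -55.111)
v(o) = -15 + 4*o
v(15) + T = (-15 + 4*15) - 496/9 = (-15 + 60) - 496/9 = 45 - 496/9 = -91/9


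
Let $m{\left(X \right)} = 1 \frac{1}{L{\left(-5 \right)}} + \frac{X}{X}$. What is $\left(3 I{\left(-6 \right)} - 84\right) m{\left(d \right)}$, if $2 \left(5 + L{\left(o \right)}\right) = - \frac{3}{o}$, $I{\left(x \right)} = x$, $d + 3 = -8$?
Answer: $- \frac{3774}{47} \approx -80.298$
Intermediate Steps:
$d = -11$ ($d = -3 - 8 = -11$)
$L{\left(o \right)} = -5 - \frac{3}{2 o}$ ($L{\left(o \right)} = -5 + \frac{\left(-3\right) \frac{1}{o}}{2} = -5 - \frac{3}{2 o}$)
$m{\left(X \right)} = \frac{37}{47}$ ($m{\left(X \right)} = 1 \frac{1}{-5 - \frac{3}{2 \left(-5\right)}} + \frac{X}{X} = 1 \frac{1}{-5 - - \frac{3}{10}} + 1 = 1 \frac{1}{-5 + \frac{3}{10}} + 1 = 1 \frac{1}{- \frac{47}{10}} + 1 = 1 \left(- \frac{10}{47}\right) + 1 = - \frac{10}{47} + 1 = \frac{37}{47}$)
$\left(3 I{\left(-6 \right)} - 84\right) m{\left(d \right)} = \left(3 \left(-6\right) - 84\right) \frac{37}{47} = \left(-18 - 84\right) \frac{37}{47} = \left(-102\right) \frac{37}{47} = - \frac{3774}{47}$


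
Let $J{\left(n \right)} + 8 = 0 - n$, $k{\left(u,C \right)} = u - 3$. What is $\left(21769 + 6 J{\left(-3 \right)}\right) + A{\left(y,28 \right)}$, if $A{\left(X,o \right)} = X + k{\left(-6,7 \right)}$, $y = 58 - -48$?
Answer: $21836$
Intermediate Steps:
$k{\left(u,C \right)} = -3 + u$
$y = 106$ ($y = 58 + 48 = 106$)
$J{\left(n \right)} = -8 - n$ ($J{\left(n \right)} = -8 + \left(0 - n\right) = -8 - n$)
$A{\left(X,o \right)} = -9 + X$ ($A{\left(X,o \right)} = X - 9 = -9 + X$)
$\left(21769 + 6 J{\left(-3 \right)}\right) + A{\left(y,28 \right)} = \left(21769 + 6 \left(-8 - -3\right)\right) + \left(-9 + 106\right) = \left(21769 + 6 \left(-8 + 3\right)\right) + 97 = \left(21769 + 6 \left(-5\right)\right) + 97 = \left(21769 - 30\right) + 97 = 21739 + 97 = 21836$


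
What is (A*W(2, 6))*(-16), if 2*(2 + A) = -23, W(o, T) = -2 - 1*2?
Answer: -864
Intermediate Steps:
W(o, T) = -4 (W(o, T) = -2 - 2 = -4)
A = -27/2 (A = -2 + (½)*(-23) = -2 - 23/2 = -27/2 ≈ -13.500)
(A*W(2, 6))*(-16) = -27/2*(-4)*(-16) = 54*(-16) = -864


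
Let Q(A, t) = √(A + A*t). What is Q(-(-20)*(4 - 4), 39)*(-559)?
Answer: 0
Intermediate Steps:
Q(-(-20)*(4 - 4), 39)*(-559) = √((-(-20)*(4 - 4))*(1 + 39))*(-559) = √(-(-20)*0*40)*(-559) = √(-5*0*40)*(-559) = √(0*40)*(-559) = √0*(-559) = 0*(-559) = 0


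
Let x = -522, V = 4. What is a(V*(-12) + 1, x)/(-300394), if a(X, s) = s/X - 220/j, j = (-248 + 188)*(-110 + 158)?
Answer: -75685/2033066592 ≈ -3.7227e-5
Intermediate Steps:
j = -2880 (j = -60*48 = -2880)
a(X, s) = 11/144 + s/X (a(X, s) = s/X - 220/(-2880) = s/X - 220*(-1/2880) = s/X + 11/144 = 11/144 + s/X)
a(V*(-12) + 1, x)/(-300394) = (11/144 - 522/(4*(-12) + 1))/(-300394) = (11/144 - 522/(-48 + 1))*(-1/300394) = (11/144 - 522/(-47))*(-1/300394) = (11/144 - 522*(-1/47))*(-1/300394) = (11/144 + 522/47)*(-1/300394) = (75685/6768)*(-1/300394) = -75685/2033066592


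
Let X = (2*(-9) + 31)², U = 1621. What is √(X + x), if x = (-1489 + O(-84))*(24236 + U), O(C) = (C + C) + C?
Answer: 26*I*√66593 ≈ 6709.5*I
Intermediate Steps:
O(C) = 3*C (O(C) = 2*C + C = 3*C)
X = 169 (X = (-18 + 31)² = 13² = 169)
x = -45017037 (x = (-1489 + 3*(-84))*(24236 + 1621) = (-1489 - 252)*25857 = -1741*25857 = -45017037)
√(X + x) = √(169 - 45017037) = √(-45016868) = 26*I*√66593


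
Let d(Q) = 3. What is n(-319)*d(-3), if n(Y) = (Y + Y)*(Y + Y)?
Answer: 1221132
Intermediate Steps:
n(Y) = 4*Y² (n(Y) = (2*Y)*(2*Y) = 4*Y²)
n(-319)*d(-3) = (4*(-319)²)*3 = (4*101761)*3 = 407044*3 = 1221132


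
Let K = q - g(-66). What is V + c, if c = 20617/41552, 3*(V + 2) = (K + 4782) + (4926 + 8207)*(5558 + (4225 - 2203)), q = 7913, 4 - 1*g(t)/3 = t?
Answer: 26018508821/784 ≈ 3.3187e+7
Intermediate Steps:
g(t) = 12 - 3*t
K = 7703 (K = 7913 - (12 - 3*(-66)) = 7913 - (12 + 198) = 7913 - 1*210 = 7913 - 210 = 7703)
V = 33186873 (V = -2 + ((7703 + 4782) + (4926 + 8207)*(5558 + (4225 - 2203)))/3 = -2 + (12485 + 13133*(5558 + 2022))/3 = -2 + (12485 + 13133*7580)/3 = -2 + (12485 + 99548140)/3 = -2 + (⅓)*99560625 = -2 + 33186875 = 33186873)
c = 389/784 (c = 20617*(1/41552) = 389/784 ≈ 0.49617)
V + c = 33186873 + 389/784 = 26018508821/784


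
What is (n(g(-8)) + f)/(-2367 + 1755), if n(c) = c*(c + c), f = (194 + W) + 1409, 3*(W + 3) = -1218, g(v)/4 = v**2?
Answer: -66133/306 ≈ -216.12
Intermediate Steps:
g(v) = 4*v**2
W = -409 (W = -3 + (1/3)*(-1218) = -3 - 406 = -409)
f = 1194 (f = (194 - 409) + 1409 = -215 + 1409 = 1194)
n(c) = 2*c**2 (n(c) = c*(2*c) = 2*c**2)
(n(g(-8)) + f)/(-2367 + 1755) = (2*(4*(-8)**2)**2 + 1194)/(-2367 + 1755) = (2*(4*64)**2 + 1194)/(-612) = (2*256**2 + 1194)*(-1/612) = (2*65536 + 1194)*(-1/612) = (131072 + 1194)*(-1/612) = 132266*(-1/612) = -66133/306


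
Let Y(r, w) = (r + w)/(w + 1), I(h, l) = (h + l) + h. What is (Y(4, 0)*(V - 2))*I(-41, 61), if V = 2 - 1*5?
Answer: 420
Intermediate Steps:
I(h, l) = l + 2*h
Y(r, w) = (r + w)/(1 + w)
V = -3 (V = 2 - 5 = -3)
(Y(4, 0)*(V - 2))*I(-41, 61) = (((4 + 0)/(1 + 0))*(-3 - 2))*(61 + 2*(-41)) = ((4/1)*(-5))*(61 - 82) = ((1*4)*(-5))*(-21) = (4*(-5))*(-21) = -20*(-21) = 420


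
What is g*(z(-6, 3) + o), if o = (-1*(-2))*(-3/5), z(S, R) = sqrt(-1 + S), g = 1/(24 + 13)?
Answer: -6/185 + I*sqrt(7)/37 ≈ -0.032432 + 0.071507*I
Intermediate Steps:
g = 1/37 ≈ 0.027027
o = -6/5 (o = 2*(-3*1/5) = 2*(-3/5) = -6/5 ≈ -1.2000)
g*(z(-6, 3) + o) = (sqrt(-1 - 6) - 6/5)/37 = (sqrt(-7) - 6/5)/37 = (I*sqrt(7) - 6/5)/37 = (-6/5 + I*sqrt(7))/37 = -6/185 + I*sqrt(7)/37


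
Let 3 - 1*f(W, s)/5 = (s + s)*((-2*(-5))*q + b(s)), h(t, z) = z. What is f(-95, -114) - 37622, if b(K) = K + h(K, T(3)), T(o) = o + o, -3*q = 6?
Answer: -183527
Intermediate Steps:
q = -2 (q = -⅓*6 = -2)
T(o) = 2*o
b(K) = 6 + K (b(K) = K + 2*3 = K + 6 = 6 + K)
f(W, s) = 15 - 10*s*(-14 + s) (f(W, s) = 15 - 5*(s + s)*(-2*(-5)*(-2) + (6 + s)) = 15 - 5*2*s*(10*(-2) + (6 + s)) = 15 - 5*2*s*(-20 + (6 + s)) = 15 - 5*2*s*(-14 + s) = 15 - 10*s*(-14 + s))
f(-95, -114) - 37622 = (15 - 10*(-114)² + 140*(-114)) - 37622 = (15 - 10*12996 - 15960) - 37622 = (15 - 129960 - 15960) - 37622 = -145905 - 37622 = -183527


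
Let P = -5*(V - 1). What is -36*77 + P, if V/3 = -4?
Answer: -2707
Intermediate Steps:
V = -12 (V = 3*(-4) = -12)
P = 65 (P = -5*(-12 - 1) = -5*(-13) = 65)
-36*77 + P = -36*77 + 65 = -2772 + 65 = -2707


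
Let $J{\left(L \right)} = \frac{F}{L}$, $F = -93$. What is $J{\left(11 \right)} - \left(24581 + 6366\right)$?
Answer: $- \frac{340510}{11} \approx -30955.0$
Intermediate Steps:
$J{\left(L \right)} = - \frac{93}{L}$
$J{\left(11 \right)} - \left(24581 + 6366\right) = - \frac{93}{11} - \left(24581 + 6366\right) = \left(-93\right) \frac{1}{11} - 30947 = - \frac{93}{11} - 30947 = - \frac{340510}{11}$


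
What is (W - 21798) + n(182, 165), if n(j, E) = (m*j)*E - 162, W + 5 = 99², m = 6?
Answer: 168016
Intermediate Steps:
W = 9796 (W = -5 + 99² = -5 + 9801 = 9796)
n(j, E) = -162 + 6*E*j (n(j, E) = (6*j)*E - 162 = 6*E*j - 162 = -162 + 6*E*j)
(W - 21798) + n(182, 165) = (9796 - 21798) + (-162 + 6*165*182) = -12002 + (-162 + 180180) = -12002 + 180018 = 168016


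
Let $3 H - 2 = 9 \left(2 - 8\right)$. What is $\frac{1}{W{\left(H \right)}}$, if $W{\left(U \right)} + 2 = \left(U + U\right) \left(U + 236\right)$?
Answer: $- \frac{9}{68242} \approx -0.00013188$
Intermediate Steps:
$H = - \frac{52}{3}$ ($H = \frac{2}{3} + \frac{9 \left(2 - 8\right)}{3} = \frac{2}{3} + \frac{9 \left(-6\right)}{3} = \frac{2}{3} + \frac{1}{3} \left(-54\right) = \frac{2}{3} - 18 = - \frac{52}{3} \approx -17.333$)
$W{\left(U \right)} = -2 + 2 U \left(236 + U\right)$ ($W{\left(U \right)} = -2 + \left(U + U\right) \left(U + 236\right) = -2 + 2 U \left(236 + U\right)$)
$\frac{1}{W{\left(H \right)}} = \frac{1}{-2 + 2 \left(- \frac{52}{3}\right)^{2} + 472 \left(- \frac{52}{3}\right)} = \frac{1}{-2 + 2 \cdot \frac{2704}{9} - \frac{24544}{3}} = \frac{1}{-2 + \frac{5408}{9} - \frac{24544}{3}} = \frac{1}{- \frac{68242}{9}} = - \frac{9}{68242}$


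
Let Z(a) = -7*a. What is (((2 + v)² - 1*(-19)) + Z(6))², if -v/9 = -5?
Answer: 4778596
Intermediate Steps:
v = 45 (v = -9*(-5) = 45)
(((2 + v)² - 1*(-19)) + Z(6))² = (((2 + 45)² - 1*(-19)) - 7*6)² = ((47² + 19) - 42)² = ((2209 + 19) - 42)² = (2228 - 42)² = 2186² = 4778596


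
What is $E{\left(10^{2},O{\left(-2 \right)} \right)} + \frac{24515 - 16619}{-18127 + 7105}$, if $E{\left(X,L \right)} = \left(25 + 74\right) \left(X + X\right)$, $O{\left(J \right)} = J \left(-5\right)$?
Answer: $\frac{36371284}{1837} \approx 19799.0$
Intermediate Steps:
$O{\left(J \right)} = - 5 J$
$E{\left(X,L \right)} = 198 X$ ($E{\left(X,L \right)} = 99 \cdot 2 X = 198 X$)
$E{\left(10^{2},O{\left(-2 \right)} \right)} + \frac{24515 - 16619}{-18127 + 7105} = 198 \cdot 10^{2} + \frac{24515 - 16619}{-18127 + 7105} = 198 \cdot 100 + \frac{7896}{-11022} = 19800 + 7896 \left(- \frac{1}{11022}\right) = 19800 - \frac{1316}{1837} = \frac{36371284}{1837}$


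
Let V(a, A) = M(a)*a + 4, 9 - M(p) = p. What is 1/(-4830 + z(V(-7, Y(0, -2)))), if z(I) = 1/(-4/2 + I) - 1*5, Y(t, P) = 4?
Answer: -110/531851 ≈ -0.00020682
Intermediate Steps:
M(p) = 9 - p
V(a, A) = 4 + a*(9 - a) (V(a, A) = (9 - a)*a + 4 = a*(9 - a) + 4 = 4 + a*(9 - a))
z(I) = -5 + 1/(-2 + I) (z(I) = 1/(-4*1/2 + I) - 5 = 1/(-2 + I) - 5 = -5 + 1/(-2 + I))
1/(-4830 + z(V(-7, Y(0, -2)))) = 1/(-4830 + (11 - 5*(4 - 1*(-7)*(-9 - 7)))/(-2 + (4 - 1*(-7)*(-9 - 7)))) = 1/(-4830 + (11 - 5*(4 - 1*(-7)*(-16)))/(-2 + (4 - 1*(-7)*(-16)))) = 1/(-4830 + (11 - 5*(4 - 112))/(-2 + (4 - 112))) = 1/(-4830 + (11 - 5*(-108))/(-2 - 108)) = 1/(-4830 + (11 + 540)/(-110)) = 1/(-4830 - 1/110*551) = 1/(-4830 - 551/110) = 1/(-531851/110) = -110/531851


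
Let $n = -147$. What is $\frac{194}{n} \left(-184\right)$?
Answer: $\frac{35696}{147} \approx 242.83$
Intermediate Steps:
$\frac{194}{n} \left(-184\right) = \frac{194}{-147} \left(-184\right) = 194 \left(- \frac{1}{147}\right) \left(-184\right) = \left(- \frac{194}{147}\right) \left(-184\right) = \frac{35696}{147}$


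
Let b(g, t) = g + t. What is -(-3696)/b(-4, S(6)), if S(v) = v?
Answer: 1848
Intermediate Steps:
-(-3696)/b(-4, S(6)) = -(-3696)/(-4 + 6) = -(-3696)/2 = -33*(-56) = 1848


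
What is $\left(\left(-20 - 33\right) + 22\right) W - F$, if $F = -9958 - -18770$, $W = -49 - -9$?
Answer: $-7572$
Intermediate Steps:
$W = -40$ ($W = -49 + 9 = -40$)
$F = 8812$ ($F = -9958 + 18770 = 8812$)
$\left(\left(-20 - 33\right) + 22\right) W - F = \left(\left(-20 - 33\right) + 22\right) \left(-40\right) - 8812 = \left(-53 + 22\right) \left(-40\right) - 8812 = \left(-31\right) \left(-40\right) - 8812 = 1240 - 8812 = -7572$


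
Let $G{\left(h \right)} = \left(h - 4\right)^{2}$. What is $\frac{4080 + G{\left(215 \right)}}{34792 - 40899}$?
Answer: $- \frac{48601}{6107} \approx -7.9582$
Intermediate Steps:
$G{\left(h \right)} = \left(-4 + h\right)^{2}$
$\frac{4080 + G{\left(215 \right)}}{34792 - 40899} = \frac{4080 + \left(-4 + 215\right)^{2}}{34792 - 40899} = \frac{4080 + 211^{2}}{-6107} = \left(4080 + 44521\right) \left(- \frac{1}{6107}\right) = 48601 \left(- \frac{1}{6107}\right) = - \frac{48601}{6107}$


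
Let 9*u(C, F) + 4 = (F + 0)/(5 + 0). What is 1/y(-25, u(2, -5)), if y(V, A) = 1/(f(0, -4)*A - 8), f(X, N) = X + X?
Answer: -8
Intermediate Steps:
f(X, N) = 2*X
u(C, F) = -4/9 + F/45 (u(C, F) = -4/9 + ((F + 0)/(5 + 0))/9 = -4/9 + (F/5)/9 = -4/9 + F/45)
y(V, A) = -1/8 (y(V, A) = 1/((2*0)*A - 8) = 1/(0*A - 8) = 1/(0 - 8) = 1/(-8) = -1/8)
1/y(-25, u(2, -5)) = 1/(-1/8) = -8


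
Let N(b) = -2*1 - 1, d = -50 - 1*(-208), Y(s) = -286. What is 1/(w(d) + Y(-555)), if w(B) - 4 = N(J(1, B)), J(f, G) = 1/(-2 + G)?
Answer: -1/285 ≈ -0.0035088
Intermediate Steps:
d = 158 (d = -50 + 208 = 158)
N(b) = -3 (N(b) = -2 - 1 = -3)
w(B) = 1 (w(B) = 4 - 3 = 1)
1/(w(d) + Y(-555)) = 1/(1 - 286) = 1/(-285) = -1/285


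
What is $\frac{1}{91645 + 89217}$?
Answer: $\frac{1}{180862} \approx 5.5291 \cdot 10^{-6}$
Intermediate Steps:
$\frac{1}{91645 + 89217} = \frac{1}{180862}$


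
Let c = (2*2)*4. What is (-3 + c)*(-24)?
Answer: -312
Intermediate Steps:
c = 16 (c = 4*4 = 16)
(-3 + c)*(-24) = (-3 + 16)*(-24) = 13*(-24) = -312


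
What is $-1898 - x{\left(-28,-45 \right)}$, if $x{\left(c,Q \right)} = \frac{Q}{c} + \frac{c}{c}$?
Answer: $- \frac{53217}{28} \approx -1900.6$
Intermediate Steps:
$x{\left(c,Q \right)} = 1 + \frac{Q}{c}$ ($x{\left(c,Q \right)} = \frac{Q}{c} + 1 = 1 + \frac{Q}{c}$)
$-1898 - x{\left(-28,-45 \right)} = -1898 - \frac{-45 - 28}{-28} = -1898 - \left(- \frac{1}{28}\right) \left(-73\right) = -1898 - \frac{73}{28} = - \frac{53217}{28}$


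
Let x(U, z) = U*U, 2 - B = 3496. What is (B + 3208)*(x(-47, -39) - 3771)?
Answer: 446732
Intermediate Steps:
B = -3494 (B = 2 - 1*3496 = 2 - 3496 = -3494)
x(U, z) = U²
(B + 3208)*(x(-47, -39) - 3771) = (-3494 + 3208)*((-47)² - 3771) = -286*(2209 - 3771) = -286*(-1562) = 446732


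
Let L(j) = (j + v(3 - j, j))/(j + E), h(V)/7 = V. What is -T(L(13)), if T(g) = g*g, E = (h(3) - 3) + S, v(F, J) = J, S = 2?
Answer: -676/1089 ≈ -0.62075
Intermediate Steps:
h(V) = 7*V
E = 20 (E = (7*3 - 3) + 2 = (21 - 3) + 2 = 18 + 2 = 20)
L(j) = 2*j/(20 + j) (L(j) = (j + j)/(j + 20) = (2*j)/(20 + j) = 2*j/(20 + j))
T(g) = g²
-T(L(13)) = -(2*13/(20 + 13))² = -(2*13/33)² = -(2*13*(1/33))² = -(26/33)² = -1*676/1089 = -676/1089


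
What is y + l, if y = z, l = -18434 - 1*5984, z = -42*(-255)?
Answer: -13708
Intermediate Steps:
z = 10710
l = -24418 (l = -18434 - 5984 = -24418)
y = 10710
y + l = 10710 - 24418 = -13708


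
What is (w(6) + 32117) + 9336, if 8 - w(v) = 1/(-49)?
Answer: 2031590/49 ≈ 41461.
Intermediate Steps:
w(v) = 393/49 (w(v) = 8 - 1/(-49) = 8 - 1*(-1/49) = 8 + 1/49 = 393/49)
(w(6) + 32117) + 9336 = (393/49 + 32117) + 9336 = 1574126/49 + 9336 = 2031590/49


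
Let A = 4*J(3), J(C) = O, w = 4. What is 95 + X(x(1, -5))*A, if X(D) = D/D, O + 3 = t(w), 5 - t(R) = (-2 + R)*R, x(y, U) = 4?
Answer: 71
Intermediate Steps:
t(R) = 5 - R*(-2 + R) (t(R) = 5 - (-2 + R)*R = 5 - R*(-2 + R))
O = -6 (O = -3 + (5 - 1*4**2 + 2*4) = -3 + (5 - 1*16 + 8) = -3 + (5 - 16 + 8) = -3 - 3 = -6)
J(C) = -6
X(D) = 1
A = -24 (A = 4*(-6) = -24)
95 + X(x(1, -5))*A = 95 + 1*(-24) = 95 - 24 = 71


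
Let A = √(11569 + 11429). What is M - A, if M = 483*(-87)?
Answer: -42021 - √22998 ≈ -42173.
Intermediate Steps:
A = √22998 ≈ 151.65
M = -42021
M - A = -42021 - √22998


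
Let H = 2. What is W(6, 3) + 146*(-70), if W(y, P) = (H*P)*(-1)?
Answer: -10226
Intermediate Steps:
W(y, P) = -2*P (W(y, P) = (2*P)*(-1) = -2*P)
W(6, 3) + 146*(-70) = -2*3 + 146*(-70) = -6 - 10220 = -10226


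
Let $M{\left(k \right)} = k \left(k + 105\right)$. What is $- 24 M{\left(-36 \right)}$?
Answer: $59616$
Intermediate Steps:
$M{\left(k \right)} = k \left(105 + k\right)$
$- 24 M{\left(-36 \right)} = - 24 \left(- 36 \left(105 - 36\right)\right) = - 24 \left(\left(-36\right) 69\right) = \left(-24\right) \left(-2484\right) = 59616$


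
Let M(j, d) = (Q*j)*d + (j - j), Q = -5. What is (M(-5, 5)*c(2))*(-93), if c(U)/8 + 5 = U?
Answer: 279000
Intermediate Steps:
c(U) = -40 + 8*U
M(j, d) = -5*d*j (M(j, d) = (-5*j)*d + (j - j) = -5*d*j + 0 = -5*d*j)
(M(-5, 5)*c(2))*(-93) = ((-5*5*(-5))*(-40 + 8*2))*(-93) = (125*(-40 + 16))*(-93) = (125*(-24))*(-93) = -3000*(-93) = 279000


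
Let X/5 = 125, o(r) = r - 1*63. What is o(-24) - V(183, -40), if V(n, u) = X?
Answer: -712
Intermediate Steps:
o(r) = -63 + r (o(r) = r - 63 = -63 + r)
X = 625 (X = 5*125 = 625)
V(n, u) = 625
o(-24) - V(183, -40) = (-63 - 24) - 1*625 = -87 - 625 = -712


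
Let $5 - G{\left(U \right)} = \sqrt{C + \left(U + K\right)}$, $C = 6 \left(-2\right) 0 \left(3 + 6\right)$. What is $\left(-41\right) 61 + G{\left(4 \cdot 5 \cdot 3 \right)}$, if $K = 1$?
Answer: $-2496 - \sqrt{61} \approx -2503.8$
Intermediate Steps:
$C = 0$ ($C = \left(-12\right) 0 \cdot 9 = 0 \cdot 9 = 0$)
$G{\left(U \right)} = 5 - \sqrt{1 + U}$ ($G{\left(U \right)} = 5 - \sqrt{0 + \left(U + 1\right)} = 5 - \sqrt{0 + \left(1 + U\right)} = 5 - \sqrt{1 + U}$)
$\left(-41\right) 61 + G{\left(4 \cdot 5 \cdot 3 \right)} = \left(-41\right) 61 + \left(5 - \sqrt{1 + 4 \cdot 5 \cdot 3}\right) = -2501 + \left(5 - \sqrt{1 + 20 \cdot 3}\right) = -2501 + \left(5 - \sqrt{1 + 60}\right) = -2501 + \left(5 - \sqrt{61}\right) = -2496 - \sqrt{61}$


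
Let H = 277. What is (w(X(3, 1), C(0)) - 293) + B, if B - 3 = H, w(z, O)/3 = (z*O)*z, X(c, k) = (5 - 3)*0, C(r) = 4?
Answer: -13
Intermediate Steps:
X(c, k) = 0 (X(c, k) = 2*0 = 0)
w(z, O) = 3*O*z² (w(z, O) = 3*((z*O)*z) = 3*((O*z)*z) = 3*(O*z²) = 3*O*z²)
B = 280 (B = 3 + 277 = 280)
(w(X(3, 1), C(0)) - 293) + B = (3*4*0² - 293) + 280 = (3*4*0 - 293) + 280 = (0 - 293) + 280 = -293 + 280 = -13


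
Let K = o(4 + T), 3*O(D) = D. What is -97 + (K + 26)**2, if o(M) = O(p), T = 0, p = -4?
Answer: 4603/9 ≈ 511.44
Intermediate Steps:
O(D) = D/3
o(M) = -4/3 (o(M) = (1/3)*(-4) = -4/3)
K = -4/3 ≈ -1.3333
-97 + (K + 26)**2 = -97 + (-4/3 + 26)**2 = -97 + (74/3)**2 = -97 + 5476/9 = 4603/9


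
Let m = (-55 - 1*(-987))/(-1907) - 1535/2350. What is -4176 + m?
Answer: -3743930529/896290 ≈ -4177.1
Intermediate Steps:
m = -1023489/896290 (m = (-55 + 987)*(-1/1907) - 1535*1/2350 = 932*(-1/1907) - 307/470 = -932/1907 - 307/470 = -1023489/896290 ≈ -1.1419)
-4176 + m = -4176 - 1023489/896290 = -3743930529/896290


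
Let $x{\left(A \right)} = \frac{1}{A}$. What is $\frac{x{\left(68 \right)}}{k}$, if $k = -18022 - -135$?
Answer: $- \frac{1}{1216316} \approx -8.2216 \cdot 10^{-7}$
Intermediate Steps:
$k = -17887$ ($k = -18022 + 135 = -17887$)
$\frac{x{\left(68 \right)}}{k} = \frac{1}{68 \left(-17887\right)} = \frac{1}{68} \left(- \frac{1}{17887}\right) = - \frac{1}{1216316}$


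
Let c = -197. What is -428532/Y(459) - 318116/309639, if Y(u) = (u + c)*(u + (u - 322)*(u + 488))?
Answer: -2746055941391/2640591793191 ≈ -1.0399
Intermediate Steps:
Y(u) = (-197 + u)*(u + (-322 + u)*(488 + u)) (Y(u) = (u - 197)*(u + (u - 322)*(u + 488)) = (-197 + u)*(u + (-322 + u)*(488 + u)))
-428532/Y(459) - 318116/309639 = -428532/(30955792 + 459³ - 190035*459 - 30*459²) - 318116/309639 = -428532/(30955792 + 96702579 - 87226065 - 30*210681) - 318116*1/309639 = -428532/(30955792 + 96702579 - 87226065 - 6320430) - 318116/309639 = -428532/34111876 - 318116/309639 = -428532*1/34111876 - 318116/309639 = -107133/8527969 - 318116/309639 = -2746055941391/2640591793191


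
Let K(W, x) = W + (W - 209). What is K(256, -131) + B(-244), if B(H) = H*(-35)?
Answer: 8843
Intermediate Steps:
K(W, x) = -209 + 2*W (K(W, x) = W + (-209 + W) = -209 + 2*W)
B(H) = -35*H
K(256, -131) + B(-244) = (-209 + 2*256) - 35*(-244) = (-209 + 512) + 8540 = 303 + 8540 = 8843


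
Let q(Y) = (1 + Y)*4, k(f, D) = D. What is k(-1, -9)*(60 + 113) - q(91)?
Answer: -1925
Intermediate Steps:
q(Y) = 4 + 4*Y
k(-1, -9)*(60 + 113) - q(91) = -9*(60 + 113) - (4 + 4*91) = -9*173 - (4 + 364) = -1557 - 1*368 = -1557 - 368 = -1925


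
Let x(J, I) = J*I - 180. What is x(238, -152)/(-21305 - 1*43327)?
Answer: 9089/16158 ≈ 0.56251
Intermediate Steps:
x(J, I) = -180 + I*J (x(J, I) = I*J - 180 = -180 + I*J)
x(238, -152)/(-21305 - 1*43327) = (-180 - 152*238)/(-21305 - 1*43327) = (-180 - 36176)/(-21305 - 43327) = -36356/(-64632) = -36356*(-1/64632) = 9089/16158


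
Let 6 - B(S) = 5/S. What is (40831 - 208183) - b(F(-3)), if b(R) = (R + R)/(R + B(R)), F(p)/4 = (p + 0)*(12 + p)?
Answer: -1842736200/11011 ≈ -1.6735e+5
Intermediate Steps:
B(S) = 6 - 5/S
F(p) = 4*p*(12 + p) (F(p) = 4*((p + 0)*(12 + p)) = 4*(p*(12 + p)) = 4*p*(12 + p))
b(R) = 2*R/(6 + R - 5/R) (b(R) = (R + R)/(R + (6 - 5/R)) = (2*R)/(6 + R - 5/R) = 2*R/(6 + R - 5/R))
(40831 - 208183) - b(F(-3)) = (40831 - 208183) - 2*(4*(-3)*(12 - 3))**2/(-5 + (4*(-3)*(12 - 3))**2 + 6*(4*(-3)*(12 - 3))) = -167352 - 2*(4*(-3)*9)**2/(-5 + (4*(-3)*9)**2 + 6*(4*(-3)*9)) = -167352 - 2*(-108)**2/(-5 + (-108)**2 + 6*(-108)) = -167352 - 2*11664/(-5 + 11664 - 648) = -167352 - 2*11664/11011 = -167352 - 1*23328/11011 = -167352 - 23328/11011 = -1842736200/11011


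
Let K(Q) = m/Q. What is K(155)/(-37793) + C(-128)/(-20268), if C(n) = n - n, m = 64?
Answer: -64/5857915 ≈ -1.0925e-5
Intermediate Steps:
K(Q) = 64/Q
C(n) = 0
K(155)/(-37793) + C(-128)/(-20268) = (64/155)/(-37793) + 0/(-20268) = (64*(1/155))*(-1/37793) + 0*(-1/20268) = (64/155)*(-1/37793) + 0 = -64/5857915 + 0 = -64/5857915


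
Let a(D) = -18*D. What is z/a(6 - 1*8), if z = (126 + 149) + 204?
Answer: 479/36 ≈ 13.306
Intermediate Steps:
z = 479 (z = 275 + 204 = 479)
z/a(6 - 1*8) = 479/((-18*(6 - 1*8))) = 479/((-18*(6 - 8))) = 479/((-18*(-2))) = 479/36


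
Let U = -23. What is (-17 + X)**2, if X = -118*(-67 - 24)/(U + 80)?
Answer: 95433361/3249 ≈ 29373.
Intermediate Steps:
X = 10738/57 (X = -118*(-67 - 24)/(-23 + 80) = -118/(57/(-91)) = -118/(57*(-1/91)) = -118/(-57/91) = -118*(-91/57) = 10738/57 ≈ 188.39)
(-17 + X)**2 = (-17 + 10738/57)**2 = (9769/57)**2 = 95433361/3249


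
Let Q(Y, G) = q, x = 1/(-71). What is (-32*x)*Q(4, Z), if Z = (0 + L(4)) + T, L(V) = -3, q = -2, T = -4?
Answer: -64/71 ≈ -0.90141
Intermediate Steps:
x = -1/71 ≈ -0.014085
Z = -7 (Z = (0 - 3) - 4 = -3 - 4 = -7)
Q(Y, G) = -2
(-32*x)*Q(4, Z) = -32*(-1/71)*(-2) = (32/71)*(-2) = -64/71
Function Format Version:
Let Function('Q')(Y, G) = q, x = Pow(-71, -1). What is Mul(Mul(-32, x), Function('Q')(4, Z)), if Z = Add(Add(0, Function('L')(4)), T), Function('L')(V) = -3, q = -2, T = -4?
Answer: Rational(-64, 71) ≈ -0.90141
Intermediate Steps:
x = Rational(-1, 71) ≈ -0.014085
Z = -7 (Z = Add(Add(0, -3), -4) = Add(-3, -4) = -7)
Function('Q')(Y, G) = -2
Mul(Mul(-32, x), Function('Q')(4, Z)) = Mul(Mul(-32, Rational(-1, 71)), -2) = Mul(Rational(32, 71), -2) = Rational(-64, 71)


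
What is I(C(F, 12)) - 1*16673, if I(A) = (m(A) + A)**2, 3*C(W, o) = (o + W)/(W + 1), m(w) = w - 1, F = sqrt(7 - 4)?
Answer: -49850/3 - 88*sqrt(3)/3 ≈ -16667.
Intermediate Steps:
F = sqrt(3) ≈ 1.7320
m(w) = -1 + w
C(W, o) = (W + o)/(3*(1 + W)) (C(W, o) = ((o + W)/(W + 1))/3 = ((W + o)/(1 + W))/3 = (W + o)/(3*(1 + W)))
I(A) = (-1 + 2*A)**2 (I(A) = ((-1 + A) + A)**2 = (-1 + 2*A)**2)
I(C(F, 12)) - 1*16673 = (-1 + 2*((sqrt(3) + 12)/(3*(1 + sqrt(3)))))**2 - 1*16673 = (-1 + 2*((12 + sqrt(3))/(3*(1 + sqrt(3)))))**2 - 16673 = (-1 + 2*(12 + sqrt(3))/(3*(1 + sqrt(3))))**2 - 16673 = -16673 + (-1 + 2*(12 + sqrt(3))/(3*(1 + sqrt(3))))**2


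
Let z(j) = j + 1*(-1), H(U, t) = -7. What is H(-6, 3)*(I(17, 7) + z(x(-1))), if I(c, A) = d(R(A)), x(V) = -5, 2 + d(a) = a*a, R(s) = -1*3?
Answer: -7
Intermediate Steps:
R(s) = -3
d(a) = -2 + a² (d(a) = -2 + a*a = -2 + a²)
z(j) = -1 + j (z(j) = j - 1 = -1 + j)
I(c, A) = 7 (I(c, A) = -2 + (-3)² = -2 + 9 = 7)
H(-6, 3)*(I(17, 7) + z(x(-1))) = -7*(7 + (-1 - 5)) = -7*(7 - 6) = -7*1 = -7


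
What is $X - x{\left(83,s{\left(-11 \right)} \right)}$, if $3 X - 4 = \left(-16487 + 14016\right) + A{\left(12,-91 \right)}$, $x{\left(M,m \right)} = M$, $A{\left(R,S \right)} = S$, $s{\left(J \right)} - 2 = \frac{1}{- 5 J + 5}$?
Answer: $- \frac{2807}{3} \approx -935.67$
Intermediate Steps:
$s{\left(J \right)} = 2 + \frac{1}{5 - 5 J}$ ($s{\left(J \right)} = 2 + \frac{1}{- 5 J + 5} = 2 + \frac{1}{5 - 5 J}$)
$X = - \frac{2558}{3}$ ($X = \frac{4}{3} + \frac{\left(-16487 + 14016\right) - 91}{3} = \frac{4}{3} + \frac{-2471 - 91}{3} = \frac{4}{3} + \frac{1}{3} \left(-2562\right) = \frac{4}{3} - 854 = - \frac{2558}{3} \approx -852.67$)
$X - x{\left(83,s{\left(-11 \right)} \right)} = - \frac{2558}{3} - 83 = - \frac{2807}{3}$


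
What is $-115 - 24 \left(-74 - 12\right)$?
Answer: $1949$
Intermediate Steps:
$-115 - 24 \left(-74 - 12\right) = -115 - -2064 = -115 + 2064 = 1949$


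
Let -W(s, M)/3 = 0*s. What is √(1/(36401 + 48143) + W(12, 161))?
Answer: √1321/10568 ≈ 0.0034392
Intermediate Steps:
W(s, M) = 0 (W(s, M) = -0*s = -3*0 = 0)
√(1/(36401 + 48143) + W(12, 161)) = √(1/(36401 + 48143) + 0) = √(1/84544 + 0) = √(1/84544) = √1321/10568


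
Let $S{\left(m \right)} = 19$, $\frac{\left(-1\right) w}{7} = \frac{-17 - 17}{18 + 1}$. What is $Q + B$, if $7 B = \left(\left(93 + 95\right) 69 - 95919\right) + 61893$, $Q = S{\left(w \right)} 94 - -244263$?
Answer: $\frac{1701289}{7} \approx 2.4304 \cdot 10^{5}$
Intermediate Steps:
$w = \frac{238}{19}$ ($w = - 7 \frac{-17 - 17}{18 + 1} = - 7 \left(- \frac{34}{19}\right) = - 7 \left(\left(-34\right) \frac{1}{19}\right) = \left(-7\right) \left(- \frac{34}{19}\right) = \frac{238}{19} \approx 12.526$)
$Q = 246049$ ($Q = 19 \cdot 94 - -244263 = 1786 + 244263 = 246049$)
$B = - \frac{21054}{7}$ ($B = \frac{\left(\left(93 + 95\right) 69 - 95919\right) + 61893}{7} = \frac{\left(188 \cdot 69 - 95919\right) + 61893}{7} = \frac{\left(12972 - 95919\right) + 61893}{7} = \frac{-82947 + 61893}{7} = \frac{1}{7} \left(-21054\right) = - \frac{21054}{7} \approx -3007.7$)
$Q + B = 246049 - \frac{21054}{7} = \frac{1701289}{7}$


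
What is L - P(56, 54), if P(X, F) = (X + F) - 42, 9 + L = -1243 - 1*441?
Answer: -1761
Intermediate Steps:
L = -1693 (L = -9 + (-1243 - 1*441) = -9 + (-1243 - 441) = -9 - 1684 = -1693)
P(X, F) = -42 + F + X (P(X, F) = (F + X) - 42 = -42 + F + X)
L - P(56, 54) = -1693 - (-42 + 54 + 56) = -1693 - 1*68 = -1693 - 68 = -1761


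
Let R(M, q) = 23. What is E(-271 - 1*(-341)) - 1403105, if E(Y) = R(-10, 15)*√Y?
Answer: -1403105 + 23*√70 ≈ -1.4029e+6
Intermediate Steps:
E(Y) = 23*√Y
E(-271 - 1*(-341)) - 1403105 = 23*√(-271 - 1*(-341)) - 1403105 = 23*√(-271 + 341) - 1403105 = 23*√70 - 1403105 = -1403105 + 23*√70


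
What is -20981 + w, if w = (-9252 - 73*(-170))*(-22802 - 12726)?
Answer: -112218405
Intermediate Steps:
w = -112197424 (w = (-9252 + 12410)*(-35528) = 3158*(-35528) = -112197424)
-20981 + w = -20981 - 112197424 = -112218405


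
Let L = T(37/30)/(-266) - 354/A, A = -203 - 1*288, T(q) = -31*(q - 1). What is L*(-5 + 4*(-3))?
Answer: -7119277/559740 ≈ -12.719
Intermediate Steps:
T(q) = 31 - 31*q (T(q) = -31*(-1 + q) = 31 - 31*q)
A = -491 (A = -203 - 288 = -491)
L = 418781/559740 (L = (31 - 1147/30)/(-266) - 354/(-491) = (31 - 1147/30)*(-1/266) - 354*(-1/491) = (31 - 31*37/30)*(-1/266) + 354/491 = (31 - 1147/30)*(-1/266) + 354/491 = -217/30*(-1/266) + 354/491 = 31/1140 + 354/491 = 418781/559740 ≈ 0.74817)
L*(-5 + 4*(-3)) = 418781*(-5 + 4*(-3))/559740 = 418781*(-5 - 12)/559740 = (418781/559740)*(-17) = -7119277/559740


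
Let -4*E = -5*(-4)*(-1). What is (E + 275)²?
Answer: 78400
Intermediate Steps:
E = 5 (E = -(-5*(-4))*(-1)/4 = -5*(-1) = -¼*(-20) = 5)
(E + 275)² = (5 + 275)² = 280² = 78400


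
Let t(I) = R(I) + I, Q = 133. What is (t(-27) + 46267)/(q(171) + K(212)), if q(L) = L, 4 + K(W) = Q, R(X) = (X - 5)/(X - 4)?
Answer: 119456/775 ≈ 154.14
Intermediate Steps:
R(X) = (-5 + X)/(-4 + X)
K(W) = 129 (K(W) = -4 + 133 = 129)
t(I) = I + (-5 + I)/(-4 + I) (t(I) = (-5 + I)/(-4 + I) + I = I + (-5 + I)/(-4 + I))
(t(-27) + 46267)/(q(171) + K(212)) = ((-5 - 27 - 27*(-4 - 27))/(-4 - 27) + 46267)/(171 + 129) = ((-5 - 27 - 27*(-31))/(-31) + 46267)/300 = (-(-5 - 27 + 837)/31 + 46267)*(1/300) = (-1/31*805 + 46267)*(1/300) = (-805/31 + 46267)*(1/300) = (1433472/31)*(1/300) = 119456/775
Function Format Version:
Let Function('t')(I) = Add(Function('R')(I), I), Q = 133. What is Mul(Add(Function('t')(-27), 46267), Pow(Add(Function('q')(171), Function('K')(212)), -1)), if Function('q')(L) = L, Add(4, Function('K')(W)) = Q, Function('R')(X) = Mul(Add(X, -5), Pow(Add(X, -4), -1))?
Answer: Rational(119456, 775) ≈ 154.14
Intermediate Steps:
Function('R')(X) = Mul(Pow(Add(-4, X), -1), Add(-5, X)) (Function('R')(X) = Mul(Add(-5, X), Pow(Add(-4, X), -1)) = Mul(Pow(Add(-4, X), -1), Add(-5, X)))
Function('K')(W) = 129 (Function('K')(W) = Add(-4, 133) = 129)
Function('t')(I) = Add(I, Mul(Pow(Add(-4, I), -1), Add(-5, I))) (Function('t')(I) = Add(Mul(Pow(Add(-4, I), -1), Add(-5, I)), I) = Add(I, Mul(Pow(Add(-4, I), -1), Add(-5, I))))
Mul(Add(Function('t')(-27), 46267), Pow(Add(Function('q')(171), Function('K')(212)), -1)) = Mul(Add(Mul(Pow(Add(-4, -27), -1), Add(-5, -27, Mul(-27, Add(-4, -27)))), 46267), Pow(Add(171, 129), -1)) = Mul(Add(Mul(Pow(-31, -1), Add(-5, -27, Mul(-27, -31))), 46267), Pow(300, -1)) = Mul(Add(Mul(Rational(-1, 31), Add(-5, -27, 837)), 46267), Rational(1, 300)) = Mul(Add(Mul(Rational(-1, 31), 805), 46267), Rational(1, 300)) = Mul(Add(Rational(-805, 31), 46267), Rational(1, 300)) = Mul(Rational(1433472, 31), Rational(1, 300)) = Rational(119456, 775)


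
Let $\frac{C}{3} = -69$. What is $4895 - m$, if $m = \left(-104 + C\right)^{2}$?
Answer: $-91826$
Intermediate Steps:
$C = -207$ ($C = 3 \left(-69\right) = -207$)
$m = 96721$ ($m = \left(-104 - 207\right)^{2} = \left(-311\right)^{2} = 96721$)
$4895 - m = 4895 - 96721 = -91826$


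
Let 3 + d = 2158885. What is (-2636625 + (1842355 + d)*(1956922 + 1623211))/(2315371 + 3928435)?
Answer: 7162478993948/3121903 ≈ 2.2943e+6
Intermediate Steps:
d = 2158882 (d = -3 + 2158885 = 2158882)
(-2636625 + (1842355 + d)*(1956922 + 1623211))/(2315371 + 3928435) = (-2636625 + (1842355 + 2158882)*(1956922 + 1623211))/(2315371 + 3928435) = (-2636625 + 4001237*3580133)/6243806 = (-2636625 + 14324960624521)*(1/6243806) = 14324957987896*(1/6243806) = 7162478993948/3121903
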